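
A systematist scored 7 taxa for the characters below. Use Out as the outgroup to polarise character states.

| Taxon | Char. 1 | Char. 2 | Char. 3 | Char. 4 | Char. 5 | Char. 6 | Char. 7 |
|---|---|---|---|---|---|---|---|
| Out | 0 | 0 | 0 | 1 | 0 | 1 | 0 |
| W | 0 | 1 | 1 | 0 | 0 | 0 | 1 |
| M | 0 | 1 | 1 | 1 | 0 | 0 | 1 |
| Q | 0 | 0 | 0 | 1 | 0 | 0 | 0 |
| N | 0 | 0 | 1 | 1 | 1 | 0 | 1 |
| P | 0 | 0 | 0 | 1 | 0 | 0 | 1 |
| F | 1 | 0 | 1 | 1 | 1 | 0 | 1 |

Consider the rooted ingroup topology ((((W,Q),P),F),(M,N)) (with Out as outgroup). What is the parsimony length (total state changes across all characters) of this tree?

12

Map each character onto ((((W,Q),P),F),(M,N)) (rooted by Out) and count the minimum state changes it requires (Fitch parsimony):
Char. 1: 1; Char. 2: 2; Char. 3: 3; Char. 4: 1; Char. 5: 2; Char. 6: 1; Char. 7: 2.
Total tree length = 12.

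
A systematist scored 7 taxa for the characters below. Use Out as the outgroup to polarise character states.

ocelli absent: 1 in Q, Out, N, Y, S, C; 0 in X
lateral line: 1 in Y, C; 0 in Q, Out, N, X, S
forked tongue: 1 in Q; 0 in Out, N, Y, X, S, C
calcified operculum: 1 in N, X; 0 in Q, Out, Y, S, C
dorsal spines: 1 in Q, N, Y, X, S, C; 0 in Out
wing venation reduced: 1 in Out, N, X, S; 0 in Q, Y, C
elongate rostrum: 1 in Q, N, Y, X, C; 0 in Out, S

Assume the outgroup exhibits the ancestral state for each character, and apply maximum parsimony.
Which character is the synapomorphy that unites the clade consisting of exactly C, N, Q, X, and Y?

elongate rostrum

Character polarity is set by the outgroup: the derived state is whichever differs from the outgroup's state, so for ocelli absent, wing venation reduced the derived state is '0', and for the remaining characters it is '1'.
ocelli absent (derived state '0') is unique to X (autapomorphy; uninformative for grouping).
Only C and Y show the derived state '1' for lateral line, supporting them as a clade.
forked tongue (derived state '1') is unique to Q (autapomorphy; uninformative for grouping).
Only N and X show the derived state '1' for calcified operculum, supporting them as a clade.
dorsal spines (derived state '1') is shared by all ingroup taxa — unites the whole ingroup.
wing venation reduced (derived state '0') is shared by C, Q, and Y — a synapomorphy uniting that clade.
elongate rostrum (derived state '1') is shared by C, N, Q, X, and Y — a synapomorphy uniting that clade.
Most parsimonious ingroup topology: (S,(((Y,C),Q),(X,N))).
The clade {C, N, Q, X, Y} is supported by elongate rostrum: its derived state '1' occurs in exactly those taxa and in no other taxon (including the outgroup).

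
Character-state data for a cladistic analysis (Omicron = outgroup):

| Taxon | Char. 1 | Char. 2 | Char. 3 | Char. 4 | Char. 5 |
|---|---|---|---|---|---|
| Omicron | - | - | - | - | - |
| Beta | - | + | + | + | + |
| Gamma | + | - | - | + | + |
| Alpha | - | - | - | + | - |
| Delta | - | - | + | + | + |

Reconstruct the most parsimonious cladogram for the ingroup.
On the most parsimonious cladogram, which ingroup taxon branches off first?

The outgroup has state '-' for every character, so '+' is the derived state throughout.
Char. 1 (derived state '+') is unique to Gamma (autapomorphy; uninformative for grouping).
Char. 2 (derived state '+') is unique to Beta (autapomorphy; uninformative for grouping).
Only Beta and Delta show the derived state '+' for Char. 3, supporting them as a clade.
All ingroup taxa share the derived state '+' for Char. 4; it defines the ingroup but does not resolve relationships within it.
Char. 5 (derived state '+') is shared by Beta, Delta, and Gamma — a synapomorphy uniting that clade.
Most parsimonious ingroup topology: (((Beta,Delta),Gamma),Alpha).
Alpha is sister to the clade containing all other ingroup taxa, so it is the earliest-diverging (most basal) ingroup lineage.

Alpha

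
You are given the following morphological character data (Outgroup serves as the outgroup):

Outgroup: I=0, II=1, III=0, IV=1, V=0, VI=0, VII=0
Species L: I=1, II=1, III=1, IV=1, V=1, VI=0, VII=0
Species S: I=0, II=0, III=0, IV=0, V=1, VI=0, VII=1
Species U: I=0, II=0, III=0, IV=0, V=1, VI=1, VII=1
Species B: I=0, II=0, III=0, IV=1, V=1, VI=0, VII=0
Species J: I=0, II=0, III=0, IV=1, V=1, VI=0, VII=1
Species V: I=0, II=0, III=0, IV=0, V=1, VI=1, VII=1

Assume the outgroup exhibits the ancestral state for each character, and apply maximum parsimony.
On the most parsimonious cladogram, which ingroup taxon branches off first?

Character polarity is set by the outgroup: the derived state is whichever differs from the outgroup's state, so for II, IV the derived state is '0', and for the remaining characters it is '1'.
I: derived state '1' in Species L only — an autapomorphy, so it tells us nothing about relationships among taxa.
II (derived state '0') is shared by Species B, Species J, Species S, Species U, and Species V — a synapomorphy uniting that clade.
III (derived state '1') is unique to Species L (autapomorphy; uninformative for grouping).
IV (derived state '0') is shared by Species S, Species U, and Species V — a synapomorphy uniting that clade.
V (derived state '1') is shared by all ingroup taxa — unites the whole ingroup.
Only Species U and Species V show the derived state '1' for VI, supporting them as a clade.
VII (derived state '1') is shared by Species J, Species S, Species U, and Species V — a synapomorphy uniting that clade.
Most parsimonious ingroup topology: (Species L,(((Species S,(Species U,Species V)),Species J),Species B)).
Species L is sister to the clade containing all other ingroup taxa, so it is the earliest-diverging (most basal) ingroup lineage.

Species L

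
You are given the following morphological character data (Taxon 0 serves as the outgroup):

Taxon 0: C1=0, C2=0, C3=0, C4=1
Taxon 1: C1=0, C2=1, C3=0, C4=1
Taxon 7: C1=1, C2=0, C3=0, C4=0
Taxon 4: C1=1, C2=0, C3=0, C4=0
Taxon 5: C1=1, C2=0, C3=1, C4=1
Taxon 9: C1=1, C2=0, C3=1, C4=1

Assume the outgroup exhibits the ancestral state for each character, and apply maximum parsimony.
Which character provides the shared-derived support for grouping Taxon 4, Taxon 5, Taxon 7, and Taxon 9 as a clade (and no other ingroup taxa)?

Character polarity is set by the outgroup: the derived state is whichever differs from the outgroup's state, so for C4 the derived state is '0', and for the remaining characters it is '1'.
C1 (derived state '1') is shared by Taxon 4, Taxon 5, Taxon 7, and Taxon 9 — a synapomorphy uniting that clade.
C2 (derived state '1') is unique to Taxon 1 (autapomorphy; uninformative for grouping).
C3: derived state '1' in Taxon 5 and Taxon 9 only — synapomorphy for {Taxon 5, Taxon 9}.
C4 (derived state '0') is shared by Taxon 4 and Taxon 7 — a synapomorphy uniting that clade.
Most parsimonious ingroup topology: (Taxon 1,((Taxon 7,Taxon 4),(Taxon 5,Taxon 9))).
The clade {Taxon 4, Taxon 5, Taxon 7, Taxon 9} is supported by C1: its derived state '1' occurs in exactly those taxa and in no other taxon (including the outgroup).

C1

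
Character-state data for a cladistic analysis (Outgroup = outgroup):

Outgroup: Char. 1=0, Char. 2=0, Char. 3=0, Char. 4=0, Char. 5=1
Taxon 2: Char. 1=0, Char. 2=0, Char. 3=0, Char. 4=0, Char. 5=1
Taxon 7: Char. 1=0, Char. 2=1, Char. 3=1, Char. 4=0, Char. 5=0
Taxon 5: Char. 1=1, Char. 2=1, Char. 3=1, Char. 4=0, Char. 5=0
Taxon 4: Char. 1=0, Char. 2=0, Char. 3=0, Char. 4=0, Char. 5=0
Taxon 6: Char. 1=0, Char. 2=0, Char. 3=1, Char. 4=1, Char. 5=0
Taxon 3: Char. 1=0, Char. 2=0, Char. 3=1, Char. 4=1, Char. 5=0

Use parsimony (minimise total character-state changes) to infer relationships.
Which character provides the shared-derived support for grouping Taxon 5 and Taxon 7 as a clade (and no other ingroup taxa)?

Char. 2

Character polarity is set by the outgroup: the derived state is whichever differs from the outgroup's state, so for Char. 5 the derived state is '0', and for the remaining characters it is '1'.
Char. 1 (derived state '1') is unique to Taxon 5 (autapomorphy; uninformative for grouping).
Char. 2 (derived state '1') is shared by Taxon 5 and Taxon 7 — a synapomorphy uniting that clade.
Char. 3: derived state '1' in Taxon 3, Taxon 5, Taxon 6, and Taxon 7 only — synapomorphy for {Taxon 3, Taxon 5, Taxon 6, Taxon 7}.
Char. 4: derived state '1' in Taxon 3 and Taxon 6 only — synapomorphy for {Taxon 3, Taxon 6}.
Char. 5 (derived state '0') is shared by Taxon 3, Taxon 4, Taxon 5, Taxon 6, and Taxon 7 — a synapomorphy uniting that clade.
Most parsimonious ingroup topology: (Taxon 2,(((Taxon 7,Taxon 5),(Taxon 6,Taxon 3)),Taxon 4)).
The clade {Taxon 5, Taxon 7} is supported by Char. 2: its derived state '1' occurs in exactly those taxa and in no other taxon (including the outgroup).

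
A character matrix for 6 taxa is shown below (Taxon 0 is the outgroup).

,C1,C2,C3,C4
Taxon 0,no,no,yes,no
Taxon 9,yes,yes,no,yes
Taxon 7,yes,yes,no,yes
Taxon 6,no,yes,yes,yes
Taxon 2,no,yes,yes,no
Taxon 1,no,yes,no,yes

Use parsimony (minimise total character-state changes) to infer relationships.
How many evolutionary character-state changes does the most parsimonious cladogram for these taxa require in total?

4

Character polarity is set by the outgroup: the derived state is whichever differs from the outgroup's state, so for C3 the derived state is 'no', and for the remaining characters it is 'yes'.
C1: derived state 'yes' in Taxon 7 and Taxon 9 only — synapomorphy for {Taxon 7, Taxon 9}.
C2 (derived state 'yes') is shared by all ingroup taxa — unites the whole ingroup.
Only Taxon 1, Taxon 7, and Taxon 9 show the derived state 'no' for C3, supporting them as a clade.
Only Taxon 1, Taxon 6, Taxon 7, and Taxon 9 show the derived state 'yes' for C4, supporting them as a clade.
Most parsimonious ingroup topology: ((((Taxon 9,Taxon 7),Taxon 1),Taxon 6),Taxon 2).
Changes per character on this tree: C1: 1; C2: 1; C3: 1; C4: 1.
Total = 4.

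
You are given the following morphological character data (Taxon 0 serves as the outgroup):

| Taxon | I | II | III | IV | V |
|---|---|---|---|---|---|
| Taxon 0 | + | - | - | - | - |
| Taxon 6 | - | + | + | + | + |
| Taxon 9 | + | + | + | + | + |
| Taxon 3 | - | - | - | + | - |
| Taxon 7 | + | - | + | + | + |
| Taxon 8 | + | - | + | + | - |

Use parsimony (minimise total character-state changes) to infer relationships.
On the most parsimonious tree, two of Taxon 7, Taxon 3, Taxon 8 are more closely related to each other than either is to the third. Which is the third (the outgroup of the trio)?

Taxon 3

Character polarity is set by the outgroup: the derived state is whichever differs from the outgroup's state, so for I the derived state is '-', and for the remaining characters it is '+'.
I (state '-') occurs in Taxon 3 and Taxon 6 but conflicts with the nesting implied by the other characters — most parsimoniously interpreted as homoplasy.
Only Taxon 6 and Taxon 9 show the derived state '+' for II, supporting them as a clade.
III (derived state '+') is shared by Taxon 6, Taxon 7, Taxon 8, and Taxon 9 — a synapomorphy uniting that clade.
All ingroup taxa share the derived state '+' for IV; it defines the ingroup but does not resolve relationships within it.
V: derived state '+' in Taxon 6, Taxon 7, and Taxon 9 only — synapomorphy for {Taxon 6, Taxon 7, Taxon 9}.
Most parsimonious ingroup topology: ((((Taxon 6,Taxon 9),Taxon 7),Taxon 8),Taxon 3).
Taxon 7 and Taxon 8 share a more recent common ancestor with each other than either does with Taxon 3, so Taxon 3 is the least closely related of the three.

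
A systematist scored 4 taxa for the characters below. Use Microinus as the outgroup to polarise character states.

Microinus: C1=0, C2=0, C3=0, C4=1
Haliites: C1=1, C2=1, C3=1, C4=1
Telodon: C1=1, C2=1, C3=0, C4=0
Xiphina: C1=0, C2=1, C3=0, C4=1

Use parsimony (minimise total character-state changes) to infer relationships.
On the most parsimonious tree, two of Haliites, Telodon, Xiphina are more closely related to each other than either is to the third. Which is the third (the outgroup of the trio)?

Xiphina

Character polarity is set by the outgroup: the derived state is whichever differs from the outgroup's state, so for C4 the derived state is '0', and for the remaining characters it is '1'.
Only Haliites and Telodon show the derived state '1' for C1, supporting them as a clade.
All ingroup taxa share the derived state '1' for C2; it defines the ingroup but does not resolve relationships within it.
C3 (derived state '1') is unique to Haliites (autapomorphy; uninformative for grouping).
C4: derived state '0' in Telodon only — an autapomorphy, so it tells us nothing about relationships among taxa.
Most parsimonious ingroup topology: ((Haliites,Telodon),Xiphina).
Haliites and Telodon share a more recent common ancestor with each other than either does with Xiphina, so Xiphina is the least closely related of the three.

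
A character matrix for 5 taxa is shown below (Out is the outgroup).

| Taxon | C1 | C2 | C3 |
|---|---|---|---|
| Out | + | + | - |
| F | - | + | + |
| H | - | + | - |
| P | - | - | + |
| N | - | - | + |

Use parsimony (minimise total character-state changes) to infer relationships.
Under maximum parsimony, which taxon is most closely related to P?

N

Character polarity is set by the outgroup: the derived state is whichever differs from the outgroup's state, so for C1, C2 the derived state is '-', and for the remaining characters it is '+'.
C1 (derived state '-') is shared by all ingroup taxa — unites the whole ingroup.
C2: derived state '-' in N and P only — synapomorphy for {N, P}.
C3 (derived state '+') is shared by F, N, and P — a synapomorphy uniting that clade.
Most parsimonious ingroup topology: ((F,(P,N)),H).
P and N form a cherry on this tree, so they are sister taxa.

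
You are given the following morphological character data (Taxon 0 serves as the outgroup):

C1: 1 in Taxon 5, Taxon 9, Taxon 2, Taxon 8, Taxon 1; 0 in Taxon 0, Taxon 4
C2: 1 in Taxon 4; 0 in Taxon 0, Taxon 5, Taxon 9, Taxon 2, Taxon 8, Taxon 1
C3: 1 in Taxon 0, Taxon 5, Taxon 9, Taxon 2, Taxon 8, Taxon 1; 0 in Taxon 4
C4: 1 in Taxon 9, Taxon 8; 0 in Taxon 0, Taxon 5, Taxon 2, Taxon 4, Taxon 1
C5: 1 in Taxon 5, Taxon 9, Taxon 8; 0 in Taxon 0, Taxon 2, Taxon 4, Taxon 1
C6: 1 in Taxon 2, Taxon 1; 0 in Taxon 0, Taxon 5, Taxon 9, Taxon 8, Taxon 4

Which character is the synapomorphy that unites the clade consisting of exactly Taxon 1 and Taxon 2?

C6

Character polarity is set by the outgroup: the derived state is whichever differs from the outgroup's state, so for C3 the derived state is '0', and for the remaining characters it is '1'.
C1: derived state '1' in Taxon 1, Taxon 2, Taxon 5, Taxon 8, and Taxon 9 only — synapomorphy for {Taxon 1, Taxon 2, Taxon 5, Taxon 8, Taxon 9}.
C2 (derived state '1') is unique to Taxon 4 (autapomorphy; uninformative for grouping).
C3: derived state '0' in Taxon 4 only — an autapomorphy, so it tells us nothing about relationships among taxa.
C4: derived state '1' in Taxon 8 and Taxon 9 only — synapomorphy for {Taxon 8, Taxon 9}.
Only Taxon 5, Taxon 8, and Taxon 9 show the derived state '1' for C5, supporting them as a clade.
C6: derived state '1' in Taxon 1 and Taxon 2 only — synapomorphy for {Taxon 1, Taxon 2}.
Most parsimonious ingroup topology: (((Taxon 5,(Taxon 9,Taxon 8)),(Taxon 2,Taxon 1)),Taxon 4).
The clade {Taxon 1, Taxon 2} is supported by C6: its derived state '1' occurs in exactly those taxa and in no other taxon (including the outgroup).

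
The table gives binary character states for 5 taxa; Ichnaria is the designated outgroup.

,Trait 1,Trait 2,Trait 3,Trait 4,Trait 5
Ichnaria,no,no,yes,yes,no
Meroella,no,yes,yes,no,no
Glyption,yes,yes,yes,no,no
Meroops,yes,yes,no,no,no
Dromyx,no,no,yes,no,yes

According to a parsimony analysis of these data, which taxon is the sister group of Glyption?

Character polarity is set by the outgroup: the derived state is whichever differs from the outgroup's state, so for Trait 3, Trait 4 the derived state is 'no', and for the remaining characters it is 'yes'.
Trait 1 (derived state 'yes') is shared by Glyption and Meroops — a synapomorphy uniting that clade.
Only Glyption, Meroella, and Meroops show the derived state 'yes' for Trait 2, supporting them as a clade.
Trait 3 (derived state 'no') is unique to Meroops (autapomorphy; uninformative for grouping).
Trait 4 (derived state 'no') is shared by all ingroup taxa — unites the whole ingroup.
Trait 5: derived state 'yes' in Dromyx only — an autapomorphy, so it tells us nothing about relationships among taxa.
Most parsimonious ingroup topology: ((Meroella,(Glyption,Meroops)),Dromyx).
Glyption and Meroops form a cherry on this tree, so they are sister taxa.

Meroops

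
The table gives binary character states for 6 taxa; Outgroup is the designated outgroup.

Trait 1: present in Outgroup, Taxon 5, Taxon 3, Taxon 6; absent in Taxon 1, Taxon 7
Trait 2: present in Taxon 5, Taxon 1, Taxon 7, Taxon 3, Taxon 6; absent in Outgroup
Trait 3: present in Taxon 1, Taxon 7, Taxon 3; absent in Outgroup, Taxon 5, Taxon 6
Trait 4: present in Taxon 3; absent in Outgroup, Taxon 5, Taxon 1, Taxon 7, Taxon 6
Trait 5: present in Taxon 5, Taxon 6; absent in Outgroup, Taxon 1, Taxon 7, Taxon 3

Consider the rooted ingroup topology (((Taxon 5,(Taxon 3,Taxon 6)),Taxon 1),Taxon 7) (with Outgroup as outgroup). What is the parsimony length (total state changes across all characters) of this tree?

9

Map each character onto (((Taxon 5,(Taxon 3,Taxon 6)),Taxon 1),Taxon 7) (rooted by Outgroup) and count the minimum state changes it requires (Fitch parsimony):
Trait 1: 2; Trait 2: 1; Trait 3: 3; Trait 4: 1; Trait 5: 2.
Total tree length = 9.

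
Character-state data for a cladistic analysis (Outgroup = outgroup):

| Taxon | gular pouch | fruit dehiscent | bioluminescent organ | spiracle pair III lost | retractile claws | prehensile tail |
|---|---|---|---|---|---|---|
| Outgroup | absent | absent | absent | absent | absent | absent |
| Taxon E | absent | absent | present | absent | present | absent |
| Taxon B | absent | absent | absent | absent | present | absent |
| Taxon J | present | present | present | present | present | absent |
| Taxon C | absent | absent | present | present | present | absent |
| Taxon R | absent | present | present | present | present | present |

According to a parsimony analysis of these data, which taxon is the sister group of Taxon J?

The outgroup has state 'absent' for every character, so 'present' is the derived state throughout.
gular pouch: derived state 'present' in Taxon J only — an autapomorphy, so it tells us nothing about relationships among taxa.
fruit dehiscent (derived state 'present') is shared by Taxon J and Taxon R — a synapomorphy uniting that clade.
bioluminescent organ: derived state 'present' in Taxon C, Taxon E, Taxon J, and Taxon R only — synapomorphy for {Taxon C, Taxon E, Taxon J, Taxon R}.
Only Taxon C, Taxon J, and Taxon R show the derived state 'present' for spiracle pair III lost, supporting them as a clade.
retractile claws (derived state 'present') is shared by all ingroup taxa — unites the whole ingroup.
prehensile tail (derived state 'present') is unique to Taxon R (autapomorphy; uninformative for grouping).
Most parsimonious ingroup topology: (((Taxon C,(Taxon J,Taxon R)),Taxon E),Taxon B).
Taxon J and Taxon R form a cherry on this tree, so they are sister taxa.

Taxon R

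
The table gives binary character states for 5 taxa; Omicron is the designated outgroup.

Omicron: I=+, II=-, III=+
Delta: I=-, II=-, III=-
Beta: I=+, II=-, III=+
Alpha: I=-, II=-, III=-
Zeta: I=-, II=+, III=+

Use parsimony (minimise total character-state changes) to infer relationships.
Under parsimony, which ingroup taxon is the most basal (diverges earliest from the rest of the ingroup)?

Character polarity is set by the outgroup: the derived state is whichever differs from the outgroup's state, so for I, III the derived state is '-', and for the remaining characters it is '+'.
Only Alpha, Delta, and Zeta show the derived state '-' for I, supporting them as a clade.
II: derived state '+' in Zeta only — an autapomorphy, so it tells us nothing about relationships among taxa.
III (derived state '-') is shared by Alpha and Delta — a synapomorphy uniting that clade.
Most parsimonious ingroup topology: (((Delta,Alpha),Zeta),Beta).
Beta is sister to the clade containing all other ingroup taxa, so it is the earliest-diverging (most basal) ingroup lineage.

Beta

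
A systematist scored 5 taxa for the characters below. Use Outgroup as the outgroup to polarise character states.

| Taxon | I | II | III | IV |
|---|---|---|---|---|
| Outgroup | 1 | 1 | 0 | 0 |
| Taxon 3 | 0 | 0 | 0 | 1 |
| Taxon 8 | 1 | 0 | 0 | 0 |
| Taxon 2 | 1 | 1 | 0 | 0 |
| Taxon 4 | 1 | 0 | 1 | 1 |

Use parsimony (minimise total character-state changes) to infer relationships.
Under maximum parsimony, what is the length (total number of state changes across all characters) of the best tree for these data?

Character polarity is set by the outgroup: the derived state is whichever differs from the outgroup's state, so for I, II the derived state is '0', and for the remaining characters it is '1'.
I (derived state '0') is unique to Taxon 3 (autapomorphy; uninformative for grouping).
II: derived state '0' in Taxon 3, Taxon 4, and Taxon 8 only — synapomorphy for {Taxon 3, Taxon 4, Taxon 8}.
III: derived state '1' in Taxon 4 only — an autapomorphy, so it tells us nothing about relationships among taxa.
Only Taxon 3 and Taxon 4 show the derived state '1' for IV, supporting them as a clade.
Most parsimonious ingroup topology: (((Taxon 3,Taxon 4),Taxon 8),Taxon 2).
Changes per character on this tree: I: 1; II: 1; III: 1; IV: 1.
Total = 4.

4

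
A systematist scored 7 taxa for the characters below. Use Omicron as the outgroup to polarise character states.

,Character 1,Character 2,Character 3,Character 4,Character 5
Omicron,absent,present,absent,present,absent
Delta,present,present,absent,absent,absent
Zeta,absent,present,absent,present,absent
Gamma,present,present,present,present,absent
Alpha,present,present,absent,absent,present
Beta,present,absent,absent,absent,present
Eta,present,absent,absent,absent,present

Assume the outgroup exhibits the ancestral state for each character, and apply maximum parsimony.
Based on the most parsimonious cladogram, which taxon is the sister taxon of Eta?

Beta

Character polarity is set by the outgroup: the derived state is whichever differs from the outgroup's state, so for Character 2, Character 4 the derived state is 'absent', and for the remaining characters it is 'present'.
Character 1 (derived state 'present') is shared by Alpha, Beta, Delta, Eta, and Gamma — a synapomorphy uniting that clade.
Character 2 (derived state 'absent') is shared by Beta and Eta — a synapomorphy uniting that clade.
Character 3: derived state 'present' in Gamma only — an autapomorphy, so it tells us nothing about relationships among taxa.
Only Alpha, Beta, Delta, and Eta show the derived state 'absent' for Character 4, supporting them as a clade.
Character 5 (derived state 'present') is shared by Alpha, Beta, and Eta — a synapomorphy uniting that clade.
Most parsimonious ingroup topology: (((Delta,(Alpha,(Beta,Eta))),Gamma),Zeta).
Eta and Beta form a cherry on this tree, so they are sister taxa.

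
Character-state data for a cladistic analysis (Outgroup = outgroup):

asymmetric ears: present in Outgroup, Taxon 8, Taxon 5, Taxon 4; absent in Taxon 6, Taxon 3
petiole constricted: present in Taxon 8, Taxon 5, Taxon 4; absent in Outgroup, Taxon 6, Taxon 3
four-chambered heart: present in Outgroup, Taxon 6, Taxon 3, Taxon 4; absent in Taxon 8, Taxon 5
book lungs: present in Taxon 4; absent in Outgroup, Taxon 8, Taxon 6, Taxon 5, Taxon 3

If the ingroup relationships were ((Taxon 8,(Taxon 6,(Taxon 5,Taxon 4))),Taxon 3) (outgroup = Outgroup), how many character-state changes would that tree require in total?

Map each character onto ((Taxon 8,(Taxon 6,(Taxon 5,Taxon 4))),Taxon 3) (rooted by Outgroup) and count the minimum state changes it requires (Fitch parsimony):
asymmetric ears: 2; petiole constricted: 2; four-chambered heart: 2; book lungs: 1.
Total tree length = 7.

7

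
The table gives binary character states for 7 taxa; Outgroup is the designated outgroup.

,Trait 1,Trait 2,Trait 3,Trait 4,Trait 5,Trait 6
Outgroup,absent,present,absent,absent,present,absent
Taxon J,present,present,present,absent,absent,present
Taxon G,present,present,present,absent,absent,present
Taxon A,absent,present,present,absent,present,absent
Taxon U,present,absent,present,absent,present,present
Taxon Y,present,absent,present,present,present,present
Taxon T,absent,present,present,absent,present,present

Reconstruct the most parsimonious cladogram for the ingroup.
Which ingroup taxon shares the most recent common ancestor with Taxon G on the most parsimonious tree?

Taxon J

Character polarity is set by the outgroup: the derived state is whichever differs from the outgroup's state, so for Trait 2, Trait 5 the derived state is 'absent', and for the remaining characters it is 'present'.
Only Taxon G, Taxon J, Taxon U, and Taxon Y show the derived state 'present' for Trait 1, supporting them as a clade.
Trait 2 (derived state 'absent') is shared by Taxon U and Taxon Y — a synapomorphy uniting that clade.
Trait 3 (derived state 'present') is shared by all ingroup taxa — unites the whole ingroup.
Trait 4: derived state 'present' in Taxon Y only — an autapomorphy, so it tells us nothing about relationships among taxa.
Only Taxon G and Taxon J show the derived state 'absent' for Trait 5, supporting them as a clade.
Trait 6 (derived state 'present') is shared by Taxon G, Taxon J, Taxon T, Taxon U, and Taxon Y — a synapomorphy uniting that clade.
Most parsimonious ingroup topology: ((((Taxon J,Taxon G),(Taxon U,Taxon Y)),Taxon T),Taxon A).
Taxon G and Taxon J form a cherry on this tree, so they are sister taxa.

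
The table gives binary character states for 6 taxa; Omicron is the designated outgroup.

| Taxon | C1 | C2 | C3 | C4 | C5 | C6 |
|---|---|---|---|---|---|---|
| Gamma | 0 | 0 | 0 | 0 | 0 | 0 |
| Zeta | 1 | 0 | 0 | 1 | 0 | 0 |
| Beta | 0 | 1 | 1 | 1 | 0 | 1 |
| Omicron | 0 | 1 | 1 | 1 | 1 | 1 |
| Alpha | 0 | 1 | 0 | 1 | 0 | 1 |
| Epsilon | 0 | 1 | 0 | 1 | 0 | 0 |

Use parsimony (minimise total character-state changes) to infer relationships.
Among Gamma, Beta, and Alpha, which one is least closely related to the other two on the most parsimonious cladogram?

Beta

Character polarity is set by the outgroup: the derived state is whichever differs from the outgroup's state, so for C2, C3, C4, C5, C6 the derived state is '0', and for the remaining characters it is '1'.
C1 (derived state '1') is unique to Zeta (autapomorphy; uninformative for grouping).
C2: derived state '0' in Gamma and Zeta only — synapomorphy for {Gamma, Zeta}.
C3: derived state '0' in Alpha, Epsilon, Gamma, and Zeta only — synapomorphy for {Alpha, Epsilon, Gamma, Zeta}.
C4 (derived state '0') is unique to Gamma (autapomorphy; uninformative for grouping).
C5 (derived state '0') is shared by all ingroup taxa — unites the whole ingroup.
C6 (derived state '0') is shared by Epsilon, Gamma, and Zeta — a synapomorphy uniting that clade.
Most parsimonious ingroup topology: (Beta,((Epsilon,(Gamma,Zeta)),Alpha)).
Alpha and Gamma share a more recent common ancestor with each other than either does with Beta, so Beta is the least closely related of the three.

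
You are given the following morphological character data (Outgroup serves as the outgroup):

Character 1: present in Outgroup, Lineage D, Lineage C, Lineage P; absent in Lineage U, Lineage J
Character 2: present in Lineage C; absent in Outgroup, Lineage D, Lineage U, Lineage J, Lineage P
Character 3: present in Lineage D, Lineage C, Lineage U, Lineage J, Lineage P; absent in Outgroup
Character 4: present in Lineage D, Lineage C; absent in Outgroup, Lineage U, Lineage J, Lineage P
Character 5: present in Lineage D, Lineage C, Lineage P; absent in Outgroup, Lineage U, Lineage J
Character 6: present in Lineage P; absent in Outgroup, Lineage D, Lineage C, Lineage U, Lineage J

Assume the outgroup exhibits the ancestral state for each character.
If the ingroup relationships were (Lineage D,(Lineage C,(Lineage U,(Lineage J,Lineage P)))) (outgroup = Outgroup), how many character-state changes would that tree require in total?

10

Map each character onto (Lineage D,(Lineage C,(Lineage U,(Lineage J,Lineage P)))) (rooted by Outgroup) and count the minimum state changes it requires (Fitch parsimony):
Character 1: 2; Character 2: 1; Character 3: 1; Character 4: 2; Character 5: 3; Character 6: 1.
Total tree length = 10.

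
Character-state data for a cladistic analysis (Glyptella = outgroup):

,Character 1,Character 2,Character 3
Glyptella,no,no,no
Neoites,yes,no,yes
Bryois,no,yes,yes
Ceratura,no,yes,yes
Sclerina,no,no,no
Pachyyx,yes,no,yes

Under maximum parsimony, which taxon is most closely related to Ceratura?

The outgroup has state 'no' for every character, so 'yes' is the derived state throughout.
Only Neoites and Pachyyx show the derived state 'yes' for Character 1, supporting them as a clade.
Only Bryois and Ceratura show the derived state 'yes' for Character 2, supporting them as a clade.
Character 3: derived state 'yes' in Bryois, Ceratura, Neoites, and Pachyyx only — synapomorphy for {Bryois, Ceratura, Neoites, Pachyyx}.
Most parsimonious ingroup topology: (((Neoites,Pachyyx),(Bryois,Ceratura)),Sclerina).
Ceratura and Bryois form a cherry on this tree, so they are sister taxa.

Bryois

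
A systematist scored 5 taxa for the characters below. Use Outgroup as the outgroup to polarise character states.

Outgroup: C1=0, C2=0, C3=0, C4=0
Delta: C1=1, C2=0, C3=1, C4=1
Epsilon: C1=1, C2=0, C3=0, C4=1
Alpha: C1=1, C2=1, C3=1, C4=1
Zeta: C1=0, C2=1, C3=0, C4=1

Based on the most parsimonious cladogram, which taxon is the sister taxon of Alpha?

Delta

The outgroup has state '0' for every character, so '1' is the derived state throughout.
C1: derived state '1' in Alpha, Delta, and Epsilon only — synapomorphy for {Alpha, Delta, Epsilon}.
C2 groups Alpha and Zeta, which is incompatible with the clades supported by the remaining characters; treating it as convergent (homoplasy) costs fewer steps than any alternative tree.
C3 (derived state '1') is shared by Alpha and Delta — a synapomorphy uniting that clade.
C4 (derived state '1') is shared by all ingroup taxa — unites the whole ingroup.
Most parsimonious ingroup topology: (((Delta,Alpha),Epsilon),Zeta).
Alpha and Delta form a cherry on this tree, so they are sister taxa.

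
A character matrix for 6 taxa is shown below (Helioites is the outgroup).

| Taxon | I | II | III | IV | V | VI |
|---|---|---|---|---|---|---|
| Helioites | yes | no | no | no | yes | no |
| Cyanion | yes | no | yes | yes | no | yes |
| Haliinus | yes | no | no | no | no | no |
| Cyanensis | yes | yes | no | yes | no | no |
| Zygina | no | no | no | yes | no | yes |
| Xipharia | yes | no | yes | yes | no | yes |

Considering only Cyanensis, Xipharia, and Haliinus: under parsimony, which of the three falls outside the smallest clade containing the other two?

Character polarity is set by the outgroup: the derived state is whichever differs from the outgroup's state, so for I, V the derived state is 'no', and for the remaining characters it is 'yes'.
I: derived state 'no' in Zygina only — an autapomorphy, so it tells us nothing about relationships among taxa.
II (derived state 'yes') is unique to Cyanensis (autapomorphy; uninformative for grouping).
III (derived state 'yes') is shared by Cyanion and Xipharia — a synapomorphy uniting that clade.
Only Cyanensis, Cyanion, Xipharia, and Zygina show the derived state 'yes' for IV, supporting them as a clade.
All ingroup taxa share the derived state 'no' for V; it defines the ingroup but does not resolve relationships within it.
VI: derived state 'yes' in Cyanion, Xipharia, and Zygina only — synapomorphy for {Cyanion, Xipharia, Zygina}.
Most parsimonious ingroup topology: ((((Cyanion,Xipharia),Zygina),Cyanensis),Haliinus).
Cyanensis and Xipharia share a more recent common ancestor with each other than either does with Haliinus, so Haliinus is the least closely related of the three.

Haliinus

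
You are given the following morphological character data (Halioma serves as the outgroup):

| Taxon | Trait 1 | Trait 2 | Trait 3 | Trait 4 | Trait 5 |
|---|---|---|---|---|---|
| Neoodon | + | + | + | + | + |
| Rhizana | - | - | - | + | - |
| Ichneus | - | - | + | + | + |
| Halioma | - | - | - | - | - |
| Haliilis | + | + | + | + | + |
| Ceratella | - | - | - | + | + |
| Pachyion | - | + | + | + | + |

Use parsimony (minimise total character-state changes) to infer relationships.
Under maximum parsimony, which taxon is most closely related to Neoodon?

The outgroup has state '-' for every character, so '+' is the derived state throughout.
Trait 1 (derived state '+') is shared by Haliilis and Neoodon — a synapomorphy uniting that clade.
Only Haliilis, Neoodon, and Pachyion show the derived state '+' for Trait 2, supporting them as a clade.
Only Haliilis, Ichneus, Neoodon, and Pachyion show the derived state '+' for Trait 3, supporting them as a clade.
Trait 4 (derived state '+') is shared by all ingroup taxa — unites the whole ingroup.
Trait 5 (derived state '+') is shared by Ceratella, Haliilis, Ichneus, Neoodon, and Pachyion — a synapomorphy uniting that clade.
Most parsimonious ingroup topology: (Rhizana,((Ichneus,((Haliilis,Neoodon),Pachyion)),Ceratella)).
Neoodon and Haliilis form a cherry on this tree, so they are sister taxa.

Haliilis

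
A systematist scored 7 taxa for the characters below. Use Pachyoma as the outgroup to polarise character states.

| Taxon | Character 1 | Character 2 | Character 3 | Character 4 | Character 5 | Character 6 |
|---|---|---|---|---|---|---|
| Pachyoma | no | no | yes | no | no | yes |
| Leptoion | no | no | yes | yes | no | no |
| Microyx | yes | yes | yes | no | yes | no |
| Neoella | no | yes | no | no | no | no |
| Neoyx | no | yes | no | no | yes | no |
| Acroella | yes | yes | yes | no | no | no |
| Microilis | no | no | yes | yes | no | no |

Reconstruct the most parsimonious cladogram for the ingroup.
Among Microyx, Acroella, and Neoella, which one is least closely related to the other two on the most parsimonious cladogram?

Neoella

Character polarity is set by the outgroup: the derived state is whichever differs from the outgroup's state, so for Character 3, Character 6 the derived state is 'no', and for the remaining characters it is 'yes'.
Only Acroella and Microyx show the derived state 'yes' for Character 1, supporting them as a clade.
Only Acroella, Microyx, Neoella, and Neoyx show the derived state 'yes' for Character 2, supporting them as a clade.
Only Neoella and Neoyx show the derived state 'no' for Character 3, supporting them as a clade.
Character 4: derived state 'yes' in Leptoion and Microilis only — synapomorphy for {Leptoion, Microilis}.
Character 5 (state 'yes') occurs in Microyx and Neoyx but conflicts with the nesting implied by the other characters — most parsimoniously interpreted as homoplasy.
All ingroup taxa share the derived state 'no' for Character 6; it defines the ingroup but does not resolve relationships within it.
Most parsimonious ingroup topology: ((Leptoion,Microilis),((Microyx,Acroella),(Neoella,Neoyx))).
Microyx and Acroella share a more recent common ancestor with each other than either does with Neoella, so Neoella is the least closely related of the three.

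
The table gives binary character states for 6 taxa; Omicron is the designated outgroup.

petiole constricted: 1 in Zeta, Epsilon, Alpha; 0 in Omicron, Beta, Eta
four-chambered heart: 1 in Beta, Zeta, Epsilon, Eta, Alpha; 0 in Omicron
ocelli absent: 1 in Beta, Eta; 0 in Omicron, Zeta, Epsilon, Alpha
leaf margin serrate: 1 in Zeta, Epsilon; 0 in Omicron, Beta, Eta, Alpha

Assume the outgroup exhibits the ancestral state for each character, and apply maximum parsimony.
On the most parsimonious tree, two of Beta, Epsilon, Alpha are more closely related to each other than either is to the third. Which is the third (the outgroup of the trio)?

Beta

The outgroup has state '0' for every character, so '1' is the derived state throughout.
petiole constricted: derived state '1' in Alpha, Epsilon, and Zeta only — synapomorphy for {Alpha, Epsilon, Zeta}.
four-chambered heart (derived state '1') is shared by all ingroup taxa — unites the whole ingroup.
Only Beta and Eta show the derived state '1' for ocelli absent, supporting them as a clade.
Only Epsilon and Zeta show the derived state '1' for leaf margin serrate, supporting them as a clade.
Most parsimonious ingroup topology: ((Beta,Eta),((Zeta,Epsilon),Alpha)).
Epsilon and Alpha share a more recent common ancestor with each other than either does with Beta, so Beta is the least closely related of the three.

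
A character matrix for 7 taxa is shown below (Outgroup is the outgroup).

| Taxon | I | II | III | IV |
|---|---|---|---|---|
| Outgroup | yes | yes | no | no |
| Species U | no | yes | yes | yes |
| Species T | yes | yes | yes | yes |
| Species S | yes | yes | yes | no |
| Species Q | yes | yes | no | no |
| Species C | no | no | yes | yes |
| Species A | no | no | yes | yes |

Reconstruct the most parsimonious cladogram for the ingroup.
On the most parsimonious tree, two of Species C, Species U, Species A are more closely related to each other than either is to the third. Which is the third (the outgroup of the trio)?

Character polarity is set by the outgroup: the derived state is whichever differs from the outgroup's state, so for I, II the derived state is 'no', and for the remaining characters it is 'yes'.
I (derived state 'no') is shared by Species A, Species C, and Species U — a synapomorphy uniting that clade.
Only Species A and Species C show the derived state 'no' for II, supporting them as a clade.
III (derived state 'yes') is shared by Species A, Species C, Species S, Species T, and Species U — a synapomorphy uniting that clade.
IV (derived state 'yes') is shared by Species A, Species C, Species T, and Species U — a synapomorphy uniting that clade.
Most parsimonious ingroup topology: ((((Species U,(Species C,Species A)),Species T),Species S),Species Q).
Species C and Species A share a more recent common ancestor with each other than either does with Species U, so Species U is the least closely related of the three.

Species U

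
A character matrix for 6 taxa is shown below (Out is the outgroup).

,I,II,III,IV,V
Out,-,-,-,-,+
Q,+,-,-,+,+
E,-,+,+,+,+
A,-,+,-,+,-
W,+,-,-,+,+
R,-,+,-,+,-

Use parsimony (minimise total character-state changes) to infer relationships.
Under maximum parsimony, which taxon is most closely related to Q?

W

Character polarity is set by the outgroup: the derived state is whichever differs from the outgroup's state, so for V the derived state is '-', and for the remaining characters it is '+'.
Only Q and W show the derived state '+' for I, supporting them as a clade.
II (derived state '+') is shared by A, E, and R — a synapomorphy uniting that clade.
III (derived state '+') is unique to E (autapomorphy; uninformative for grouping).
All ingroup taxa share the derived state '+' for IV; it defines the ingroup but does not resolve relationships within it.
V (derived state '-') is shared by A and R — a synapomorphy uniting that clade.
Most parsimonious ingroup topology: ((Q,W),(E,(A,R))).
Q and W form a cherry on this tree, so they are sister taxa.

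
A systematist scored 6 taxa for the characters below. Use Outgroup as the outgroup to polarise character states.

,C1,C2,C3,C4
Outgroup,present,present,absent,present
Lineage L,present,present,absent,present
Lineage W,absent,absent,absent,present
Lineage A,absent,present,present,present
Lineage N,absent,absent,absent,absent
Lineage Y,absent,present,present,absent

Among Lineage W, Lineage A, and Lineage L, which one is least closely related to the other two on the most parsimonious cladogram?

Character polarity is set by the outgroup: the derived state is whichever differs from the outgroup's state, so for C1, C2, C4 the derived state is 'absent', and for the remaining characters it is 'present'.
Only Lineage A, Lineage N, Lineage W, and Lineage Y show the derived state 'absent' for C1, supporting them as a clade.
C2: derived state 'absent' in Lineage N and Lineage W only — synapomorphy for {Lineage N, Lineage W}.
C3: derived state 'present' in Lineage A and Lineage Y only — synapomorphy for {Lineage A, Lineage Y}.
C4 groups Lineage N and Lineage Y, which is incompatible with the clades supported by the remaining characters; treating it as convergent (homoplasy) costs fewer steps than any alternative tree.
Most parsimonious ingroup topology: (Lineage L,((Lineage W,Lineage N),(Lineage A,Lineage Y))).
Lineage W and Lineage A share a more recent common ancestor with each other than either does with Lineage L, so Lineage L is the least closely related of the three.

Lineage L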